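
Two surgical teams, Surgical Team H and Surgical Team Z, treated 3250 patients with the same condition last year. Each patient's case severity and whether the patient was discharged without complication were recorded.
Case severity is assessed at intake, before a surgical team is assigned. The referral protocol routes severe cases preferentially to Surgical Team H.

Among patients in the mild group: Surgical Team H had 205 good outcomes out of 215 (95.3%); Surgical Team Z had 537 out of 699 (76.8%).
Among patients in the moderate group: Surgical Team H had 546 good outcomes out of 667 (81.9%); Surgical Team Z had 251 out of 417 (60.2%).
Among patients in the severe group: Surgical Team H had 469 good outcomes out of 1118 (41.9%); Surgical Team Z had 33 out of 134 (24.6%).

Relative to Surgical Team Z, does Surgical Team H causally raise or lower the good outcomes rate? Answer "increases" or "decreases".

Case severity is set before the surgical team has any effect — it is not caused by the surgical team — and it independently drives the outcome. That makes it a confounder, so the causal comparison is within case severity levels.
Within each level — mild: 95.3% vs 76.8%; moderate: 81.9% vs 60.2%; severe: 41.9% vs 24.6% — Surgical Team H is higher every time.

increases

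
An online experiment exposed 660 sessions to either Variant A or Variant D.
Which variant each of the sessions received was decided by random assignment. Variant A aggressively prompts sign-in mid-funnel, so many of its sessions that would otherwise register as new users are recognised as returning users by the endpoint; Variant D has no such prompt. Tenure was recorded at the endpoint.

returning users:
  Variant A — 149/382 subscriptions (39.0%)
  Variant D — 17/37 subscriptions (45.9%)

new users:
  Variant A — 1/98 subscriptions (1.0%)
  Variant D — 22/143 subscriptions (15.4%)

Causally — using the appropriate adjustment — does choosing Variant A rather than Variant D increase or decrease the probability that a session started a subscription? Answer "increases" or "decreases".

The stratified and pooled comparisons disagree (Variant D wins within each user tenure; Variant A wins overall), so the answer turns on the causal role of user tenure.
User tenure here is a post-treatment variable shaped by the variant; conditioning on it would introduce bias rather than remove it. The overall comparison is the causal one.
Pooled: Variant A 31.2% vs Variant D 21.7%; Variant A is higher overall.

increases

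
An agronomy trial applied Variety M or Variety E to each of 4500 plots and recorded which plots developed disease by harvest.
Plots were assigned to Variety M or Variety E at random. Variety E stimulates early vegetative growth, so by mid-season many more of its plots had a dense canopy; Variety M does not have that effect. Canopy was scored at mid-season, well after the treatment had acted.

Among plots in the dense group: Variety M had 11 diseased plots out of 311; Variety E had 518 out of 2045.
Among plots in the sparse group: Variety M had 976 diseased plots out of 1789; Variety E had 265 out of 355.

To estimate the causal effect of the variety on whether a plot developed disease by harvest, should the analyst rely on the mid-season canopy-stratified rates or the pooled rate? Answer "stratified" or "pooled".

pooled

Mid-season canopy is downstream of the variety. One should not condition on a consequence of treatment, so the overall rates are the right comparison.
Pooled: Variety M 47.0% vs Variety E 32.6%; Variety E is lower overall.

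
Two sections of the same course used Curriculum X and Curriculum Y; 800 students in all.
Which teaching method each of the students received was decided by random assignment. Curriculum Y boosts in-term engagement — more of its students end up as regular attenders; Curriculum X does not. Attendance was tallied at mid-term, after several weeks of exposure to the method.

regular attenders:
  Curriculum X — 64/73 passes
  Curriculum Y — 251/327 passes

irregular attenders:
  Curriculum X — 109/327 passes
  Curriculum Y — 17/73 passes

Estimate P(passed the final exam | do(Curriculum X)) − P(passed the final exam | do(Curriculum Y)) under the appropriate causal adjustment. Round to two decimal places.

The stratified and pooled comparisons disagree (Curriculum X wins within each mid-term attendance; Curriculum Y wins overall), so the answer turns on the causal role of mid-term attendance.
Stratifying would compare teaching methods among students the teaching methods themselves sorted into mid-term attendance groups — a form of selection on an intermediate. The unconditioned pooled rates give the total causal effect.
The causal difference is the pooled difference: 0.432 − 0.670 = -0.237.

-0.24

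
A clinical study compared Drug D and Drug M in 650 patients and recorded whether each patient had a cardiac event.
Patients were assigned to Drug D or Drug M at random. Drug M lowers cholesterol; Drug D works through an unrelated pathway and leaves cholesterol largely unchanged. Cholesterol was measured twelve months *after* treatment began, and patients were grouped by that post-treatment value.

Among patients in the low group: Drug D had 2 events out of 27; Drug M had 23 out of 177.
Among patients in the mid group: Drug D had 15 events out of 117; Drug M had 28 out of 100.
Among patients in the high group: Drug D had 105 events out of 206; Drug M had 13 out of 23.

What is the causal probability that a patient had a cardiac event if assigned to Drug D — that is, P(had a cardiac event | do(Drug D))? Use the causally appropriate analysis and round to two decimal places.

0.35

Cholesterol here is a post-treatment variable shaped by the drug; conditioning on it would introduce bias rather than remove it. The overall comparison is the causal one.
So P(outcome | do(Drug D)) is just the pooled rate for Drug D: 122/350 = 0.349.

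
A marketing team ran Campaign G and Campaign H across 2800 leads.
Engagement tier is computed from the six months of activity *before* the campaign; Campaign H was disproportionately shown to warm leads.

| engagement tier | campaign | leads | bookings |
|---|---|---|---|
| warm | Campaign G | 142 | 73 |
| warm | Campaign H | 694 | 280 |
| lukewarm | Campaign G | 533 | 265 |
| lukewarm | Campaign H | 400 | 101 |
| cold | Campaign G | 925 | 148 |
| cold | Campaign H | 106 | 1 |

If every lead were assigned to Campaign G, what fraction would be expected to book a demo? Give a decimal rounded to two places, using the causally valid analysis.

0.38

The stratified and pooled comparisons disagree (Campaign G wins within each engagement tier; Campaign H wins overall), so the answer turns on the causal role of engagement tier.
Nothing the campaign does changes engagement tier; the imbalance is an allocation artefact. With engagement tier also predicting the outcome, the pooled figure is confounded, and the within-stratum comparison is the causal one.
Standardising Campaign G to the population engagement tier mix: 0.299·73/142 + 0.333·265/533 + 0.368·148/925 = 0.378.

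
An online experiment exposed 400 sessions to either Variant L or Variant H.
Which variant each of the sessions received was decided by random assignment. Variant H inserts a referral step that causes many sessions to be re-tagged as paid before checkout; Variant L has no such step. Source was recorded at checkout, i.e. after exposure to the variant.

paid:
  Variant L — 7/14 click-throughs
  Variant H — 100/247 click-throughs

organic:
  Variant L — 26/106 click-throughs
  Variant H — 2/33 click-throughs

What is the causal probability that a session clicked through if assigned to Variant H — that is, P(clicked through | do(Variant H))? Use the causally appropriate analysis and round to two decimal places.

0.36

The traffic source-specific comparison favours Variant L throughout, but the pooled figures favour Variant H. The question is whether to condition on traffic source.
The distribution of traffic source is itself part of what the variant does — it is an intermediate outcome. Holding it fixed would remove that part of the effect; the total effect is the pooled difference.
So P(outcome | do(Variant H)) is just the pooled rate for Variant H: 102/280 = 0.364.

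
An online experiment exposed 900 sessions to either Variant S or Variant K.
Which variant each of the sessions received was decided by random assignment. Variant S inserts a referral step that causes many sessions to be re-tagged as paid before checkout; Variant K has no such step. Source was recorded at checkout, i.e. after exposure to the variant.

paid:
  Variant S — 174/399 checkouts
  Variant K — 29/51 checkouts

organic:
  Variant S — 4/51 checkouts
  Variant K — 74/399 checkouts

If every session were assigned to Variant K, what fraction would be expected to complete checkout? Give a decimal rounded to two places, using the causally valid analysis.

Within every traffic source level Variant K has the higher rate, yet pooled Variant S does — Simpson's reversal.
Traffic source is recorded after the variant and is itself shifted by it — it sits on the causal path from variant to outcome. Conditioning on a mediator would strip out part of the effect we want; the pooled comparison gives the total causal effect.
So P(outcome | do(Variant K)) is just the pooled rate for Variant K: 103/450 = 0.229.

0.23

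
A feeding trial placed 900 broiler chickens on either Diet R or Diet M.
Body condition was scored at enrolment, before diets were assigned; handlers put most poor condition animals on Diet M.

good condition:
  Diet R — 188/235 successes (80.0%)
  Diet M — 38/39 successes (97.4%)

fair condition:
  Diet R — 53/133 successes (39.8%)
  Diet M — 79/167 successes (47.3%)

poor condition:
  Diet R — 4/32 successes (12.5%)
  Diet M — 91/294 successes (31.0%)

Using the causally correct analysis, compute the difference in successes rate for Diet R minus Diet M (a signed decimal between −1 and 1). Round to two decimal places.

Within every starting body condition level Diet M has the higher rate, yet pooled Diet R does — Simpson's reversal.
Here starting body condition is a common cause — it drives both which diet a case falls under and the outcome. The crude comparison mixes populations; the stratum-specific rates are the causally relevant ones.
Adjusting over the population distribution of starting body condition: 0.304·(0.800−0.974) + 0.333·(0.398−0.473) + 0.362·(0.125−0.310) = -0.145.

-0.14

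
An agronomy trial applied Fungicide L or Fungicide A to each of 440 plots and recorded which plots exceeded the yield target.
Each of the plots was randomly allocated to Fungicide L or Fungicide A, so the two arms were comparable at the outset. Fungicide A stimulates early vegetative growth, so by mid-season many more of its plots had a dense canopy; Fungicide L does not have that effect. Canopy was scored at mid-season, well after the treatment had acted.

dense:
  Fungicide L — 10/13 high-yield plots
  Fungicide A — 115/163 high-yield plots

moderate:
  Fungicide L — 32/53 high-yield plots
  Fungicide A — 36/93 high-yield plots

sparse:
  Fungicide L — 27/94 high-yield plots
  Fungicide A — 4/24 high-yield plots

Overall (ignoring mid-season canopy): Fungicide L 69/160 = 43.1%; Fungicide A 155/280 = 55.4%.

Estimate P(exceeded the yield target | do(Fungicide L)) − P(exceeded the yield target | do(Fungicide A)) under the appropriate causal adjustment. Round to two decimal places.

-0.12

The mid-season canopy-specific comparison favours Fungicide L throughout, but the pooled figures favour Fungicide A. The question is whether to condition on mid-season canopy.
The distribution of mid-season canopy is itself part of what the fungicide does — it is an intermediate outcome. Holding it fixed would remove that part of the effect; the total effect is the pooled difference.
The causal difference is the pooled difference: 0.431 − 0.554 = -0.122.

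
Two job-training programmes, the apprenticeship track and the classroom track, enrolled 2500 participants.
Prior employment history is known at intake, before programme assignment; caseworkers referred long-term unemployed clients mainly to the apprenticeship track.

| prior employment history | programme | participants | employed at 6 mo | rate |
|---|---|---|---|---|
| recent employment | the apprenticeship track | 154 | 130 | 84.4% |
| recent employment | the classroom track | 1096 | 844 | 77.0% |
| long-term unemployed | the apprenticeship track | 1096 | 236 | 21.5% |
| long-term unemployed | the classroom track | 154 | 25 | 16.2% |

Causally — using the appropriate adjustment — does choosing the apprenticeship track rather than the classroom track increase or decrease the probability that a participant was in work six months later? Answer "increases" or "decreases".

Prior employment history is set before the programme has any effect — it is not caused by the programme — and it independently drives the outcome. That makes it a confounder, so the causal comparison is within prior employment history levels.
Within each level — recent employment: 84.4% vs 77.0%; long-term unemployed: 21.5% vs 16.2% — the apprenticeship track is higher every time.

increases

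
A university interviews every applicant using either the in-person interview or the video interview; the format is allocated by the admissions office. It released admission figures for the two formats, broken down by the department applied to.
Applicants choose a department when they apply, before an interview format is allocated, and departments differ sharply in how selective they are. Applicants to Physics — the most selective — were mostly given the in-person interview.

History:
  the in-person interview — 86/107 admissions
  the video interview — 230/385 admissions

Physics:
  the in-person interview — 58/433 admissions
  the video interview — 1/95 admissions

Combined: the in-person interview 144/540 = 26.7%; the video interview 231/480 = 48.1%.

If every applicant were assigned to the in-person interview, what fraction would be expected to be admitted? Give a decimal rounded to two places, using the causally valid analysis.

Here department is a common cause — it drives both which interview format a case falls under and the outcome. The crude comparison mixes populations; the stratum-specific rates are the causally relevant ones.
Standardising the in-person interview to the population department mix: 0.482·86/107 + 0.518·58/433 = 0.457.

0.46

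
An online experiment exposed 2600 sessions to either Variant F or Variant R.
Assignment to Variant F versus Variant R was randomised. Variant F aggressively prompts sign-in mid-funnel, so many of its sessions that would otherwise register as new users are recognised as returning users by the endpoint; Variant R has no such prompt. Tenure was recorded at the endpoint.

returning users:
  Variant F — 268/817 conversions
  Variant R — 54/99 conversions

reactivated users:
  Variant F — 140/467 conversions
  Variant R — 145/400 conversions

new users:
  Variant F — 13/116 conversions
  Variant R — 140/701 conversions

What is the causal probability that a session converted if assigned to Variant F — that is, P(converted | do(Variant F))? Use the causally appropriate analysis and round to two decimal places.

Within every user tenure level Variant R has the higher rate, yet pooled Variant F does — Simpson's reversal.
The distribution of user tenure is itself part of what the variant does — it is an intermediate outcome. Holding it fixed would remove that part of the effect; the total effect is the pooled difference.
So P(outcome | do(Variant F)) is just the pooled rate for Variant F: 421/1400 = 0.301.

0.30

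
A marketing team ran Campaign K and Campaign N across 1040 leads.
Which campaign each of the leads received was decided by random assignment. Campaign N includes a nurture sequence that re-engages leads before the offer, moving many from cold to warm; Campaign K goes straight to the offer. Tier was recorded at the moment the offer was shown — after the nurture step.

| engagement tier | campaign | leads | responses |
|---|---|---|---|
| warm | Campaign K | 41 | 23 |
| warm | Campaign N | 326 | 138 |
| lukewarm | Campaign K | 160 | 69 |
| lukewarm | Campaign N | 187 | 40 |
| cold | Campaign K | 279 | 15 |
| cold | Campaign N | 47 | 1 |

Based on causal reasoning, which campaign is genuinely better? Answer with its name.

Campaign N

Engagement tier is recorded after the campaign and is itself shifted by it — it sits on the causal path from campaign to outcome. Conditioning on a mediator would strip out part of the effect we want; the pooled comparison gives the total causal effect.
Pooled: Campaign K 22.3% vs Campaign N 32.0%; Campaign N is higher overall.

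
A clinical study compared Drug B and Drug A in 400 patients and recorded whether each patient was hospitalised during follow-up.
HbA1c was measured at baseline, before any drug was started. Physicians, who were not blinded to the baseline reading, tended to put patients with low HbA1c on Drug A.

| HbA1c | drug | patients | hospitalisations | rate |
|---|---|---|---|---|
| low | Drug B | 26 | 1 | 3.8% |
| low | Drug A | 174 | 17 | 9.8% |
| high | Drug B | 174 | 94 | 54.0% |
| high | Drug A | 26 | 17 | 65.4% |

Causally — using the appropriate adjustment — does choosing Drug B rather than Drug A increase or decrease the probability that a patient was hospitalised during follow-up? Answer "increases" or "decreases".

HbA1c is set before the drug has any effect — it is not caused by the drug — and it independently drives the outcome. That makes it a confounder, so the causal comparison is within HbA1c levels.
Within each level — low: 3.8% vs 9.8%; high: 54.0% vs 65.4% — Drug B is lower every time.

decreases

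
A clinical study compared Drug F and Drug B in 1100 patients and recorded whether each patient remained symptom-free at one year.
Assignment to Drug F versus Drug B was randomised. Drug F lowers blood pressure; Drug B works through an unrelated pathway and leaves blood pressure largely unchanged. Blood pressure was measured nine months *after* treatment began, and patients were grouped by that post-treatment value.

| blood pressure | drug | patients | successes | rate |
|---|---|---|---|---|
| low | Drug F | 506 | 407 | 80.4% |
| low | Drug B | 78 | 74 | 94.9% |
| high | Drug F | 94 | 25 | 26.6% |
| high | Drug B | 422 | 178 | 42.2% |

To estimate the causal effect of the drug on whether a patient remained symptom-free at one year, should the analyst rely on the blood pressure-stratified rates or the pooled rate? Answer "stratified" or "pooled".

pooled

Stratifying would compare drugs among patients the drugs themselves sorted into blood pressure groups — a form of selection on an intermediate. The unconditioned pooled rates give the total causal effect.
Pooled: Drug F 72.0% vs Drug B 50.4%; Drug F is higher overall.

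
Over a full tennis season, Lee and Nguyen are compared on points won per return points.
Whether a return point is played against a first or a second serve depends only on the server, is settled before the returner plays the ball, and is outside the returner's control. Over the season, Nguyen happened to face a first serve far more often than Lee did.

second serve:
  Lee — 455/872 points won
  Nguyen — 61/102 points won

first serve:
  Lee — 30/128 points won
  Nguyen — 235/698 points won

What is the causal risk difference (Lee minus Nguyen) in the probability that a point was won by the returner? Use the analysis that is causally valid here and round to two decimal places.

-0.09

Serve type satisfies the back-door criterion: it is not a descendant of the player, and it blocks the spurious path from player to outcome. Adjusting for it (i.e., using the within-serve type rates) gives the causal effect.
Adjusting over the population distribution of serve type: 0.541·(0.522−0.598) + 0.459·(0.234−0.337) = -0.088.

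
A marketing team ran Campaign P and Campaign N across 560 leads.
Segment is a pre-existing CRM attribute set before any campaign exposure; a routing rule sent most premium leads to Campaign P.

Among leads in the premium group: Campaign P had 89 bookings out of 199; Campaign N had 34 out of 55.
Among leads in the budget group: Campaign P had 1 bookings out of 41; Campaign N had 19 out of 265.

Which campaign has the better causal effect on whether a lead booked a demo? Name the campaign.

Here customer segment is a common cause — it drives both which campaign a case falls under and the outcome. The crude comparison mixes populations; the stratum-specific rates are the causally relevant ones.
Within each level — premium: 44.7% vs 61.8%; budget: 2.4% vs 7.2% — Campaign N is higher every time.

Campaign N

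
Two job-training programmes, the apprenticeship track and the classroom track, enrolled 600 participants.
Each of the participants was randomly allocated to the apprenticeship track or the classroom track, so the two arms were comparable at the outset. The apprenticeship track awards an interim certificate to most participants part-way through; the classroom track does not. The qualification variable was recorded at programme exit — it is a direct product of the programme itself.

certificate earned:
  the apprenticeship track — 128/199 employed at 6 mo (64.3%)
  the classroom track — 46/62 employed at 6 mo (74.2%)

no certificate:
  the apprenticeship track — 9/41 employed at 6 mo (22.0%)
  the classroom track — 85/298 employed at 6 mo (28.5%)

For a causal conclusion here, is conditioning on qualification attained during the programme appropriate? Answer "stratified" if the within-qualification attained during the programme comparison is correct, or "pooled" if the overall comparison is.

pooled

Qualification attained during the programme here is a post-treatment variable shaped by the programme; conditioning on it would introduce bias rather than remove it. The overall comparison is the causal one.
Pooled: the apprenticeship track 57.1% vs the classroom track 36.4%; the apprenticeship track is higher overall.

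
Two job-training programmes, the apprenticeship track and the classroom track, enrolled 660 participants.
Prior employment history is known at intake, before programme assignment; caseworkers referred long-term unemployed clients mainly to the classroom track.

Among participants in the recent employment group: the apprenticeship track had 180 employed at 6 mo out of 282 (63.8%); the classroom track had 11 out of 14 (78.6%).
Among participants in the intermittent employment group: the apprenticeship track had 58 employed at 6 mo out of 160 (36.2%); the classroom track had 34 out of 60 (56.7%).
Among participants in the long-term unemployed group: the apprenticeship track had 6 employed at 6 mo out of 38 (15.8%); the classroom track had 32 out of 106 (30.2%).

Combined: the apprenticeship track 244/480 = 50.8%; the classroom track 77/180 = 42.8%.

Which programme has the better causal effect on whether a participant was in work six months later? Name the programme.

the classroom track

Here prior employment history is a common cause — it drives both which programme a case falls under and the outcome. The crude comparison mixes populations; the stratum-specific rates are the causally relevant ones.
Within each level — recent employment: 63.8% vs 78.6%; intermittent employment: 36.2% vs 56.7%; long-term unemployed: 15.8% vs 30.2% — the classroom track is higher every time.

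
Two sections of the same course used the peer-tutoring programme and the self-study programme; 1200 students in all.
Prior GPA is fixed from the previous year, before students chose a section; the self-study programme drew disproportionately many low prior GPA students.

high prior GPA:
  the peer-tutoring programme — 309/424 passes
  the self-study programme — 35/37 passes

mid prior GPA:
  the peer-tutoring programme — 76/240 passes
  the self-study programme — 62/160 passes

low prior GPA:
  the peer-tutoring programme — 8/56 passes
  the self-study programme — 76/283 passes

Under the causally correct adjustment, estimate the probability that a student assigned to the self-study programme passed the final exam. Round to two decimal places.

0.57

The stratified and pooled comparisons disagree (the self-study programme wins within each prior GPA band; the peer-tutoring programme wins overall), so the answer turns on the causal role of prior GPA band.
Prior GPA band satisfies the back-door criterion: it is not a descendant of the teaching method, and it blocks the spurious path from teaching method to outcome. Adjusting for it (i.e., using the within-prior GPA band rates) gives the causal effect.
Standardising the self-study programme to the population prior GPA band mix: 0.384·35/37 + 0.333·62/160 + 0.282·76/283 = 0.568.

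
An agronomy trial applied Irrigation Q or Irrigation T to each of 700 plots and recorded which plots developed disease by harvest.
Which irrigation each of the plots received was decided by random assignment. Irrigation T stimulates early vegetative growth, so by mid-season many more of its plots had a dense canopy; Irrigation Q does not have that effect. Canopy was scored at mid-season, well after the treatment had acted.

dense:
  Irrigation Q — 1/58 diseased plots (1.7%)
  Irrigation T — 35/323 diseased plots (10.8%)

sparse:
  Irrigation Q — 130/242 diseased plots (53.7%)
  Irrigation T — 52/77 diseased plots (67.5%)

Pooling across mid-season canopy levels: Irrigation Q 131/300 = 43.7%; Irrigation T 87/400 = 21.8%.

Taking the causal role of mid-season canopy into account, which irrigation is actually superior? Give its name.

The stratified and pooled comparisons disagree (Irrigation Q wins within each mid-season canopy; Irrigation T wins overall), so the answer turns on the causal role of mid-season canopy.
Mid-season canopy lies on the pathway irrigation → mid-season canopy → outcome, so adjusting for it blocks the indirect effect. For the total causal effect of irrigation, use the unadjusted pooled rates.
Pooled: Irrigation Q 43.7% vs Irrigation T 21.8%; Irrigation T is lower overall.

Irrigation T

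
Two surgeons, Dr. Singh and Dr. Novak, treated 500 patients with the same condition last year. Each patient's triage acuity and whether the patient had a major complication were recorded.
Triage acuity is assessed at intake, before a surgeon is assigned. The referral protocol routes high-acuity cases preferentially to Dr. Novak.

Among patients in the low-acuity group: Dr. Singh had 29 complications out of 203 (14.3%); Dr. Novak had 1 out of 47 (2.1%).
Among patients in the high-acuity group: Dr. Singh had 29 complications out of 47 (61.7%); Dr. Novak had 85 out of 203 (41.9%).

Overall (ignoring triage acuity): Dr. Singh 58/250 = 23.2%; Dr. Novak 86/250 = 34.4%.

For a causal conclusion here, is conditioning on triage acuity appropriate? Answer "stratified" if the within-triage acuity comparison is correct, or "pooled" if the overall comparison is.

stratified

Here triage acuity is a common cause — it drives both which surgeon a case falls under and the outcome. The crude comparison mixes populations; the stratum-specific rates are the causally relevant ones.
Within each level — low-acuity: 14.3% vs 2.1%; high-acuity: 61.7% vs 41.9% — Dr. Novak is lower every time.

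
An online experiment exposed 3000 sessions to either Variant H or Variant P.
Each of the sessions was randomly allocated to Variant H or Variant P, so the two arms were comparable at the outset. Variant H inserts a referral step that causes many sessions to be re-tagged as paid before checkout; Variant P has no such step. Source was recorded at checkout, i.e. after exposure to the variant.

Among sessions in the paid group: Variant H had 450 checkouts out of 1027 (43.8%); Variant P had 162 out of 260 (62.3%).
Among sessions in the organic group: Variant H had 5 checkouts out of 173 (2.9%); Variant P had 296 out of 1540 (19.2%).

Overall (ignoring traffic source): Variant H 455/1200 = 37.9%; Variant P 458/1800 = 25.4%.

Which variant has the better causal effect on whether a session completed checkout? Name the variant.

Variant H

Traffic source here is a post-treatment variable shaped by the variant; conditioning on it would introduce bias rather than remove it. The overall comparison is the causal one.
Pooled: Variant H 37.9% vs Variant P 25.4%; Variant H is higher overall.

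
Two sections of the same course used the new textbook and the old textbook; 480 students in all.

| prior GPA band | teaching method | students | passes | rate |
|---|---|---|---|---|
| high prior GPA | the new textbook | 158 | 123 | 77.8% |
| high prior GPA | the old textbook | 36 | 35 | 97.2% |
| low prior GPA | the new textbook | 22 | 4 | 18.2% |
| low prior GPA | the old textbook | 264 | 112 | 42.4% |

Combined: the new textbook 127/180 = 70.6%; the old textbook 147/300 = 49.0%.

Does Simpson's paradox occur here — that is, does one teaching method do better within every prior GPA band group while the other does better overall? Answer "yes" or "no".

Within each prior GPA band level (high prior GPA 77.8% vs 97.2%; low prior GPA 18.2% vs 42.4%), the old textbook has the higher rate every time. Pooled: 70.6% vs 49.0% — the new textbook has the higher rate overall. The two comparisons disagree.

yes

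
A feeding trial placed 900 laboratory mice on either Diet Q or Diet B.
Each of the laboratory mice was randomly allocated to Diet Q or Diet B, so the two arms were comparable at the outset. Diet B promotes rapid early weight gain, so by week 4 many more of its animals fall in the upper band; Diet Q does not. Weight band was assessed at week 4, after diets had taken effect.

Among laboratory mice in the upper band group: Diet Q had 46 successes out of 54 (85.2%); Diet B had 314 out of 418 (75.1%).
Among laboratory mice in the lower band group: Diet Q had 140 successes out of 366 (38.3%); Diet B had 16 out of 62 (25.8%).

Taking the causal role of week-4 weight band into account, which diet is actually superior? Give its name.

Diet B

Diet Q is higher inside every week-4 weight band stratum but Diet B is higher in aggregate. Whether to stratify depends on how week-4 weight band relates to the diet.
Week-4 weight band is recorded after the diet and is itself shifted by it — it sits on the causal path from diet to outcome. Conditioning on a mediator would strip out part of the effect we want; the pooled comparison gives the total causal effect.
Pooled: Diet Q 44.3% vs Diet B 68.8%; Diet B is higher overall.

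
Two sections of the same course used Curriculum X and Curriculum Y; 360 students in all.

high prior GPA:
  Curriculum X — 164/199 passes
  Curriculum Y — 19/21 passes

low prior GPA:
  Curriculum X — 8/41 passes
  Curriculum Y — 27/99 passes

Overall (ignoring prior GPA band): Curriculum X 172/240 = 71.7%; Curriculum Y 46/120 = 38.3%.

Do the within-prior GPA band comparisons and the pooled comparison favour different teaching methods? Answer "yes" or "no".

Within each prior GPA band level (high prior GPA 82.4% vs 90.5%; low prior GPA 19.5% vs 27.3%), Curriculum Y has the higher rate every time. Pooled: 71.7% vs 38.3% — Curriculum X has the higher rate overall. The two comparisons disagree.

yes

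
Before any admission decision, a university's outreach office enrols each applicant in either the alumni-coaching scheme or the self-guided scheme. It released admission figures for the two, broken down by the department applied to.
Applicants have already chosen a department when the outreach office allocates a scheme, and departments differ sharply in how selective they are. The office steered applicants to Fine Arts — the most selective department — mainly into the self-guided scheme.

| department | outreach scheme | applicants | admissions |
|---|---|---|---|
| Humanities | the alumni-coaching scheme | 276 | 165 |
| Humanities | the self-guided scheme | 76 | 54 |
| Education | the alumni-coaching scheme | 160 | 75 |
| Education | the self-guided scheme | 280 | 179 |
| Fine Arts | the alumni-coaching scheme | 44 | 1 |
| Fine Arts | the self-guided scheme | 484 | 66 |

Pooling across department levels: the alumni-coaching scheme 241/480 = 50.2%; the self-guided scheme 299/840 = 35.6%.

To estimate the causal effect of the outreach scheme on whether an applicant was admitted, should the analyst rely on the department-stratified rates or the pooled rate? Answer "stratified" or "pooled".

stratified

Within every department level the self-guided scheme has the higher rate, yet pooled the alumni-coaching scheme does — Simpson's reversal.
Department is set before the outreach scheme has any effect — it is not caused by the outreach scheme — and it independently drives the outcome. That makes it a confounder, so the causal comparison is within department levels.
Within each level — Humanities: 59.8% vs 71.1%; Education: 46.9% vs 63.9%; Fine Arts: 2.3% vs 13.6% — the self-guided scheme is higher every time.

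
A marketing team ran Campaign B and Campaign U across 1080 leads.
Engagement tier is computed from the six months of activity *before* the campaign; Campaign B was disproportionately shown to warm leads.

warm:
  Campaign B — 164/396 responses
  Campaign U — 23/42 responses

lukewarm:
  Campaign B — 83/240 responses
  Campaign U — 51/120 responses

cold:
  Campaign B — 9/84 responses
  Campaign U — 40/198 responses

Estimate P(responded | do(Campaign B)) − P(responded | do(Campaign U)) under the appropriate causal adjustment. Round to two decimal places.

The engagement tier-specific comparison favours Campaign U throughout, but the pooled figures favour Campaign B. The question is whether to condition on engagement tier.
Since engagement tier is a pre-existing factor (not a product of the campaign) and it affects the outcome on its own, it is a confounder. The stratified rates, not the pooled rate, identify the causal effect.
Adjusting over the population distribution of engagement tier: 0.406·(0.414−0.548) + 0.333·(0.346−0.425) + 0.261·(0.107−0.202) = -0.105.

-0.11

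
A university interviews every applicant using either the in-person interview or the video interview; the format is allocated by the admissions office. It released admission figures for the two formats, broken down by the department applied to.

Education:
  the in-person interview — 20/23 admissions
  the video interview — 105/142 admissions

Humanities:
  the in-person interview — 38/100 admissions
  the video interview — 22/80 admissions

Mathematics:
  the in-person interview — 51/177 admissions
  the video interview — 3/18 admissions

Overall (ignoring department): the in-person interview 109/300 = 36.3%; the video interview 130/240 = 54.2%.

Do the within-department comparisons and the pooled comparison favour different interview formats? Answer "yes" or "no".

yes

Within each department level (Education 87.0% vs 73.9%; Humanities 38.0% vs 27.5%; Mathematics 28.8% vs 16.7%), the in-person interview has the higher rate every time. Pooled: 36.3% vs 54.2% — the video interview has the higher rate overall. The two comparisons disagree.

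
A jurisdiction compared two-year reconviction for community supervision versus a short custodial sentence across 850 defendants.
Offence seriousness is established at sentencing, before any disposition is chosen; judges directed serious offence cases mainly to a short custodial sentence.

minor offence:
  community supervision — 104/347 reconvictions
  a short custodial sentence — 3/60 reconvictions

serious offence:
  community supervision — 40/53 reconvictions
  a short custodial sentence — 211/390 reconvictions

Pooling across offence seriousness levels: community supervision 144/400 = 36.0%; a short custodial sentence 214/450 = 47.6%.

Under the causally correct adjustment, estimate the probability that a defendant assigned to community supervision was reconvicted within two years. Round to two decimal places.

Here offence seriousness is a common cause — it drives both which disposition a case falls under and the outcome. The crude comparison mixes populations; the stratum-specific rates are the causally relevant ones.
Standardising community supervision to the population offence seriousness mix: 0.479·104/347 + 0.521·40/53 = 0.537.

0.54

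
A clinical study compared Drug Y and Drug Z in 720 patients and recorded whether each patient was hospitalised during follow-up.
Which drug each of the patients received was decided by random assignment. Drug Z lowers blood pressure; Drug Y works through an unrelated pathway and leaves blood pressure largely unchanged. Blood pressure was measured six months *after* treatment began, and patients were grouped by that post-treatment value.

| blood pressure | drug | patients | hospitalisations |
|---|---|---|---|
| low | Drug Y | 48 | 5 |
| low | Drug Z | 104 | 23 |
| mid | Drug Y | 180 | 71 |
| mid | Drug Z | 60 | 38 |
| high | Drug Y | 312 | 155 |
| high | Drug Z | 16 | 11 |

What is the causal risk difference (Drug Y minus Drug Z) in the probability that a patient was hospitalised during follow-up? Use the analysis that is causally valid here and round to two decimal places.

+0.03

Stratifying would compare drugs among patients the drugs themselves sorted into blood pressure groups — a form of selection on an intermediate. The unconditioned pooled rates give the total causal effect.
The causal difference is the pooled difference: 0.428 − 0.400 = +0.028.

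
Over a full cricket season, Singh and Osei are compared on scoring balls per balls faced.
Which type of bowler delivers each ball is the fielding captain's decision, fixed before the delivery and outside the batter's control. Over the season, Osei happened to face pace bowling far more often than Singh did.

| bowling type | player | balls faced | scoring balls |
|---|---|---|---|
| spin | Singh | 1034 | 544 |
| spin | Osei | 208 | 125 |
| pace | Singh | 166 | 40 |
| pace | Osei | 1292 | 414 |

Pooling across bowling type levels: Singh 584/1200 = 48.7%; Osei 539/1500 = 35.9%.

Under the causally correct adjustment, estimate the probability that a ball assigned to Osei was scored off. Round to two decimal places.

0.45

Nothing the player does changes bowling type; the imbalance is an allocation artefact. With bowling type also predicting the outcome, the pooled figure is confounded, and the within-stratum comparison is the causal one.
Standardising Osei to the population bowling type mix: 0.460·125/208 + 0.540·414/1292 = 0.449.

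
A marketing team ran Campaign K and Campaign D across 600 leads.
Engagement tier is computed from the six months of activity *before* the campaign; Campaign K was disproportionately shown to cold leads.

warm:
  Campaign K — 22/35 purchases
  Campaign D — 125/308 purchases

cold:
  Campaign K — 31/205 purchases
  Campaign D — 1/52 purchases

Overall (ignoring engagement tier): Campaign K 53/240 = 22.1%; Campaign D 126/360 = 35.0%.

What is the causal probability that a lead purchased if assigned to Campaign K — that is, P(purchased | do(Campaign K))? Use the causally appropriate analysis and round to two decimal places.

Within every engagement tier level Campaign K has the higher rate, yet pooled Campaign D does — Simpson's reversal.
Since engagement tier is a pre-existing factor (not a product of the campaign) and it affects the outcome on its own, it is a confounder. The stratified rates, not the pooled rate, identify the causal effect.
Standardising Campaign K to the population engagement tier mix: 0.572·22/35 + 0.428·31/205 = 0.424.

0.42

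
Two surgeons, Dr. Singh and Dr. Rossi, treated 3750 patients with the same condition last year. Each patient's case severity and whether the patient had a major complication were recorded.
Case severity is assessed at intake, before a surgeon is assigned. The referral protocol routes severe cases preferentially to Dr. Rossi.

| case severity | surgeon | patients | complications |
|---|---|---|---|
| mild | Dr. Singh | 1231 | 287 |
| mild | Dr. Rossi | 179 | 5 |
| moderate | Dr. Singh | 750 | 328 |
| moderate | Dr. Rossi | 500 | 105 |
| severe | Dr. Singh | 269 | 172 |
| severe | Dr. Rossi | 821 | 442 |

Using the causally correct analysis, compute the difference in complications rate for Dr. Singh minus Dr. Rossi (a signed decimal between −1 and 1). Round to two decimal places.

+0.18

The imbalance in case severity arose from how patients were allocated, not from anything the surgeon did; and case severity independently affects the outcome. The pooled gap is confounded — condition on case severity.
Adjusting over the population distribution of case severity: 0.376·(0.233−0.028) + 0.333·(0.437−0.210) + 0.291·(0.639−0.538) = +0.182.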